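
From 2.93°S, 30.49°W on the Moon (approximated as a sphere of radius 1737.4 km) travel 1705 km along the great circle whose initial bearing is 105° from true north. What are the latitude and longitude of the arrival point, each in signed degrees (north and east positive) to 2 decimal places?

-14.08°, 25.38°

Angular distance δ = d/R = 1705/1737.4 = 0.98135 rad; initial bearing θ = 1.8326 rad.
sin φ₂ = sin φ₁ cos δ + cos φ₁ sin δ cos θ = (-0.0511)(0.5559) + (0.9987)(0.8312)(-0.2588) = -0.2433, so φ₂ = -14.08°.
Δλ = atan2(sin θ sin δ cos φ₁, cos δ − sin φ₁ sin φ₂) = atan2(0.8019, 0.5435) = 55.873°.
λ₂ = -30.490° + 55.873° = 25.38°.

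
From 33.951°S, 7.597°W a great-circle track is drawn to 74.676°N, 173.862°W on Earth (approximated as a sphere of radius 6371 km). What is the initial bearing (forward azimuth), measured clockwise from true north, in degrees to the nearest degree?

355°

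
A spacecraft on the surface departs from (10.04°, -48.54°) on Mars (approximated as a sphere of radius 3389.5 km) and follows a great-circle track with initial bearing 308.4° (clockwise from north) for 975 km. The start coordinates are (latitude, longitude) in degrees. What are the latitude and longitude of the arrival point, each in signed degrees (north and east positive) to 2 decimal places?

Angular distance δ = d/R = 975/3389.5 = 0.28765 rad; initial bearing θ = 5.3826 rad.
sin φ₂ = sin φ₁ cos δ + cos φ₁ sin δ cos θ = (0.1743)(0.9589) + (0.9847)(0.2837)(0.6211) = 0.3407, so φ₂ = 19.92°.
Δλ = atan2(sin θ sin δ cos φ₁, cos δ − sin φ₁ sin φ₂) = atan2(-0.2189, 0.8995) = -13.679°.
λ₂ = -48.540° − 13.679° = -62.22°.

19.92°, -62.22°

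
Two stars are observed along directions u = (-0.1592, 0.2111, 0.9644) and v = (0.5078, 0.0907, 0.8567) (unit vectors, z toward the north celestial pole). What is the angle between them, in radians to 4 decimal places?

u·v = 0.7645; |u| = 1.0000, |v| = 1.0000.
cos θ = (u·v)/(|u||v|) = 0.7645, so θ = 0.7005 rad.

0.7005 rad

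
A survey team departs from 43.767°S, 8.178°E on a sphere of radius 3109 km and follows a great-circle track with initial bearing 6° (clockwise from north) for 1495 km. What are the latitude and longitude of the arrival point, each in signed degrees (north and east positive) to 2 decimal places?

-16.32°, 11.07°

Angular distance δ = d/R = 1495/3109 = 0.48086 rad; initial bearing θ = 0.1047 rad.
sin φ₂ = sin φ₁ cos δ + cos φ₁ sin δ cos θ = (-0.6917)(0.8866) + (0.7222)(0.4625)(0.9945) = -0.2811, so φ₂ = -16.32°.
Δλ = atan2(sin θ sin δ cos φ₁, cos δ − sin φ₁ sin φ₂) = atan2(0.0349, 0.6922) = 2.888°.
λ₂ = 8.178° + 2.888° = 11.07°.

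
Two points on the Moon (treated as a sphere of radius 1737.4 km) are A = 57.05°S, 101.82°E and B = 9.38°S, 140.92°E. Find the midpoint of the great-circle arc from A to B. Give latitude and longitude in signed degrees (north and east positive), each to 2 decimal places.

-34.65°, 127.23°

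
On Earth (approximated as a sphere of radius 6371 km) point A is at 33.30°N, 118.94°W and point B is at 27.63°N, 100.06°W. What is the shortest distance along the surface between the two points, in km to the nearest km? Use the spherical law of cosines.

1913 km

With latitudes φ₁ = 33.300°, φ₂ = 27.630° and longitude difference Δλ = 18.880°:
cos c = sin φ₁ sin φ₂ + cos φ₁ cos φ₂ cos Δλ = (0.5490)(0.4638) + (0.8358)(0.8860)(0.9462) = 0.95527,
so c = arccos(0.95527) = 0.30023 rad.
Distance = R·c = 6371 × 0.3002 ≈ 1913 km.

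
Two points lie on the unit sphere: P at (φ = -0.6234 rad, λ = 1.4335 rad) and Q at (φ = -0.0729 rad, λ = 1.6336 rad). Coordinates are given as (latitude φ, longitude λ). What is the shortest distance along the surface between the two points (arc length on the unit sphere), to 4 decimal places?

0.5807

In radians: φ₁ = -0.6234, φ₂ = -0.0729, Δλ = 11.465° = 0.2001 rad.
cos c = sin φ₁ sin φ₂ + cos φ₁ cos φ₂ cos Δλ = (-0.5838)(-0.0728) + (0.8119)(0.9973)(0.9800) = 0.83611,
so c = arccos(0.83611) = 0.58065 rad.
On the unit sphere the arc length equals the central angle: 0.5807.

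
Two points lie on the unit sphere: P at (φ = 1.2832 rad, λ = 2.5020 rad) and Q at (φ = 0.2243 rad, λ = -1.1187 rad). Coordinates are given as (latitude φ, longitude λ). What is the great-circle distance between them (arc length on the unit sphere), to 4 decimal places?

In radians: φ₁ = 1.2832, φ₂ = 0.2243, Δλ = 152.549° = 2.6625 rad.
cos c = sin φ₁ sin φ₂ + cos φ₁ cos φ₂ cos Δλ = (0.9589)(0.2224) + (0.2836)(0.9750)(-0.8874) = -0.03212,
so c = arccos(-0.03212) = 1.60292 rad.
On the unit sphere the arc length equals the central angle: 1.6029.

1.6029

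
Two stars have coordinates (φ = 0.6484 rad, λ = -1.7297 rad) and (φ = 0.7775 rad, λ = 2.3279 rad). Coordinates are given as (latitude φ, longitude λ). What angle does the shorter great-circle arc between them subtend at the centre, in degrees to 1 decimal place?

Let φ₁ = 0.6484 rad, φ₂ = 0.7775 rad, and Δλ = -2.2256 rad.
cos c = sin φ₁ sin φ₂ + cos φ₁ cos φ₂ cos Δλ = (0.6039)(0.7015) + (0.7971)(0.7127)(-0.6090) = 0.07772,
so c = arccos(0.07772) = 1.49300 rad.
So the angular separation is 85.5°.

85.5°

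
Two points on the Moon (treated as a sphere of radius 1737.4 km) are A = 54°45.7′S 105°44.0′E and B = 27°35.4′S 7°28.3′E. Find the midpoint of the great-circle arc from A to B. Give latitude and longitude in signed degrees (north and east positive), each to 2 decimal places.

-52.40°, 42.87°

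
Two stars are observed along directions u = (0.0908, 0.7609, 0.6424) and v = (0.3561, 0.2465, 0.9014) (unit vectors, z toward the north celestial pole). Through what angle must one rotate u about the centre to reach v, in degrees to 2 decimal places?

u·v = 0.7990; |u| = 0.9999, |v| = 1.0000.
cos θ = (u·v)/(|u||v|) = 0.7990, so θ = 36.97°.

36.97°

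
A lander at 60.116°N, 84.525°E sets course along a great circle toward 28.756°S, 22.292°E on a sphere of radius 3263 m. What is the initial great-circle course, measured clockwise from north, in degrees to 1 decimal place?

Δλ = -62.233° = -1.0862 rad.
y = sin Δλ · cos φ₂ = (-0.8848)(0.8767) = -0.7757
x = cos φ₁ sin φ₂ − sin φ₁ cos φ₂ cos Δλ = (0.4982)(-0.4811) − (0.8670)(0.8767)(0.4659) = -0.5938
θ = atan2(y, x) = -127.43°; adding 360° gives 232.6°.

232.6°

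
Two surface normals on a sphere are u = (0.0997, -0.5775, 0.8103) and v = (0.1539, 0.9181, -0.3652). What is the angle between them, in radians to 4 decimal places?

2.5163 rad

u·v = -0.8108; |u| = 1.0000, |v| = 1.0000.
cos θ = (u·v)/(|u||v|) = -0.8108, so θ = 2.5163 rad.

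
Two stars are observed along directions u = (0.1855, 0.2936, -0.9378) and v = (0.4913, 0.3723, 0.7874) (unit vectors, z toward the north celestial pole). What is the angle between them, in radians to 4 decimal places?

2.1388 rad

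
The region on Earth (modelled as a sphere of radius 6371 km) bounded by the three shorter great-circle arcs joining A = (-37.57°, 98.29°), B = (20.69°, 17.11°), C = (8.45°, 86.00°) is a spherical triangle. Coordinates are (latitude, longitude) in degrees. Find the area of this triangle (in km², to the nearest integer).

Side lengths (central angles): a = 1.1754, b = 0.8279, c = 1.6727 rad; semiperimeter s = 1.8380.
By l'Huilier's theorem, tan(E/4) = √[tan(s/2) tan((s−a)/2) tan((s−b)/2) tan((s−c)/2)], giving spherical excess E = 0.5708 rad.
Area = E·R² = 0.5708 × (6371)² ≈ 23168750 km².

23168750 km²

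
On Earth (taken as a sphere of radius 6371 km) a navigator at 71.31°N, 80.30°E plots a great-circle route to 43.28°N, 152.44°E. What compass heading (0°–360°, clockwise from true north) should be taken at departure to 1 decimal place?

Δλ = 72.140° = 1.2591 rad.
y = sin Δλ · cos φ₂ = (0.9518)(0.7280) = 0.6929
x = cos φ₁ sin φ₂ − sin φ₁ cos φ₂ cos Δλ = (0.3204)(0.6856) − (0.9473)(0.7280)(0.3067) = 0.0082
θ = atan2(y, x) = 89.32°, so the bearing is 89.3°.

89.3°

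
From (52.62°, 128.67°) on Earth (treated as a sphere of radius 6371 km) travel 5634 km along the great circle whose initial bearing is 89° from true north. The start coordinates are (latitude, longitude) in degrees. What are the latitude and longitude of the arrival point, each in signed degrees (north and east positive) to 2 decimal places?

Angular distance δ = d/R = 5634/6371 = 0.88432 rad; initial bearing θ = 1.5533 rad.
sin φ₂ = sin φ₁ cos δ + cos φ₁ sin δ cos θ = (0.7946)(0.6338) + (0.6071)(0.7735)(0.0175) = 0.5118, so φ₂ = 30.79°.
Δλ = atan2(sin θ sin δ cos φ₁, cos δ − sin φ₁ sin φ₂) = atan2(0.4695, 0.2271) = 64.188°.
λ₂ = 128.670° + 64.188° = 192.86° → -167.14° after wrapping to (−180°, 180°].

30.79°, -167.14°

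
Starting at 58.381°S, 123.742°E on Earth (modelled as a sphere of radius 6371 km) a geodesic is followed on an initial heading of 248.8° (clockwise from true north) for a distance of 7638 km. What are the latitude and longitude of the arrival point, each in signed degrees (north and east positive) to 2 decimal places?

-29.08°, 27.41°

Angular distance δ = d/R = 7638/6371 = 1.19887 rad; initial bearing θ = 4.3424 rad.
sin φ₂ = sin φ₁ cos δ + cos φ₁ sin δ cos θ = (-0.8516)(0.3634) + (0.5243)(0.9316)(-0.3616) = -0.4861, so φ₂ = -29.08°.
Δλ = atan2(sin θ sin δ cos φ₁, cos δ − sin φ₁ sin φ₂) = atan2(-0.4554, -0.0505) = -96.331°.
λ₂ = 123.742° − 96.331° = 27.41°.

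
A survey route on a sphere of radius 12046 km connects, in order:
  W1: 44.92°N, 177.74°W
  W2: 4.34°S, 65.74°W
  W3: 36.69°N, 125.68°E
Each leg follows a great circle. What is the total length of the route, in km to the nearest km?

Leg W1→W2: central angle 1.8943 rad, distance 22819.3 km.
Leg W2→W3: central angle 2.5481 rad, distance 30693.8 km.
Total: 22819.3 + 30693.8 ≈ 53513 km.

53513 km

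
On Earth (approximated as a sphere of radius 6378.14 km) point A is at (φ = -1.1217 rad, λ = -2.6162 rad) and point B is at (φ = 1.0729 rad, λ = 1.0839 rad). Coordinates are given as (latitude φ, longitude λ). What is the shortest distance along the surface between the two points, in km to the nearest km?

In radians: φ₁ = -1.1217, φ₂ = 1.0729, Δλ = -148.000° = -2.5831 rad.
cos c = sin φ₁ sin φ₂ + cos φ₁ cos φ₂ cos Δλ = (-0.9008)(0.8786) + (0.4342)(0.4776)(-0.8480) = -0.96730,
so c = arccos(-0.96730) = 2.88517 rad.
Distance = R·c = 6378.14 × 2.8852 ≈ 18402 km.

18402 km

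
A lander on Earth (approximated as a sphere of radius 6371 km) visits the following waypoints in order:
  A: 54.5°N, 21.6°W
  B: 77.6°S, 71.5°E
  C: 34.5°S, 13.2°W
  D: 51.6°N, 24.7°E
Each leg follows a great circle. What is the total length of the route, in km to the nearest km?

32344 km

Leg A→B: central angle 2.5012 rad, distance 15935.2 km.
Leg B→C: central angle 0.9649 rad, distance 6147.1 km.
Leg C→D: central angle 1.6108 rad, distance 10262.2 km.
Total: 15935.2 + 6147.1 + 10262.2 ≈ 32344 km.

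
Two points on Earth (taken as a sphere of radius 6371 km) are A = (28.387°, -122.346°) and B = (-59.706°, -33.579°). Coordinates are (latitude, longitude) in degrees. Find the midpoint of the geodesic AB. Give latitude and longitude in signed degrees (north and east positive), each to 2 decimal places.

-20.76°, -92.82°

The central angle between A and B is δ = 1.9834 rad.
With f = 0.5, the slerp weights are sin((1−f)δ)/sin δ = 0.9136 and sin(fδ)/sin δ = 0.9136.
Weighted sum of the unit vectors: (0.9136)·(-0.4707,-0.7432,0.4754) + (0.9136)·(0.4203,-0.2790,-0.8634) = (-0.0461, -0.9339, -0.3545).
Converting back: φ = atan2(z, √(x²+y²)) = -20.76°, λ = atan2(y, x) = -92.82°.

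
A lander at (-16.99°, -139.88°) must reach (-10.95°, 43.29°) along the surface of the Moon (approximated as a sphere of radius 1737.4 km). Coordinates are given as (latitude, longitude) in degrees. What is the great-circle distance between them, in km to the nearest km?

4606 km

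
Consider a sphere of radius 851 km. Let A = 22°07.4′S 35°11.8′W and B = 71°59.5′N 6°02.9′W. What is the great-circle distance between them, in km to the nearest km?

1429 km

In radians: φ₁ = -0.3861, φ₂ = 1.2565, Δλ = 29.148° = 0.5087 rad.
cos c = sin φ₁ sin φ₂ + cos φ₁ cos φ₂ cos Δλ = (-0.3766)(0.9510) + (0.9264)(0.3092)(0.8734) = -0.10803,
so c = arccos(-0.10803) = 1.67903 rad.
Distance = R·c = 851 × 1.6790 ≈ 1429 km.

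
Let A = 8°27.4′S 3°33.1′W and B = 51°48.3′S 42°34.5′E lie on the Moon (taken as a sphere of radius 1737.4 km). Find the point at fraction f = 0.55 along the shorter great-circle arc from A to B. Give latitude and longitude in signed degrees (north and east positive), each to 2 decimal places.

-34.36°, 16.05°

The central angle between A and B is δ = 1.0010 rad.
With f = 0.55, the slerp weights are sin((1−f)δ)/sin δ = 0.5171 and sin(fδ)/sin δ = 0.6213.
Weighted sum of the unit vectors: (0.5171)·(0.9872,-0.0613,-0.1471) + (0.6213)·(0.4553,0.4183,-0.7859) = (0.7934, 0.2282, -0.5643).
Converting back: φ = atan2(z, √(x²+y²)) = -34.36°, λ = atan2(y, x) = 16.05°.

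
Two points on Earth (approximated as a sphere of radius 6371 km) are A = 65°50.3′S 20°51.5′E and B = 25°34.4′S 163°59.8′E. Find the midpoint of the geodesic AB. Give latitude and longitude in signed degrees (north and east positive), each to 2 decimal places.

Central angle δ = 1.4722 rad. Interpolating on the sphere with fraction f = 0.5:
P = [sin((1−f)δ)·A + sin(fδ)·B] / sin δ = 0.6747·A + 0.6747·B in Cartesian coordinates,
giving P = (-0.3269, 0.2661, -0.9068), i.e. latitude -65.07°, longitude 140.86°.

-65.07°, 140.86°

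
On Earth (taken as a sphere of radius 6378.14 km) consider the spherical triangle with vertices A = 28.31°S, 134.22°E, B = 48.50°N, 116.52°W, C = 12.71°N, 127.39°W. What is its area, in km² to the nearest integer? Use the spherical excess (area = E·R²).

34226688 km²

Side lengths (central angles): a = 0.6442, b = 1.8025, c = 2.1503 rad; semiperimeter s = 2.2985.
By l'Huilier's theorem, tan(E/4) = √[tan(s/2) tan((s−a)/2) tan((s−b)/2) tan((s−c)/2)], giving spherical excess E = 0.8414 rad.
Area = E·R² = 0.8414 × (6378.14)² ≈ 34226688 km².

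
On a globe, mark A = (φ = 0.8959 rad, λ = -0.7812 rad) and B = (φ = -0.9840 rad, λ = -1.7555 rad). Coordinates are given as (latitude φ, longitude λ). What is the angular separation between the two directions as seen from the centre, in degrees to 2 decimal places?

117.12°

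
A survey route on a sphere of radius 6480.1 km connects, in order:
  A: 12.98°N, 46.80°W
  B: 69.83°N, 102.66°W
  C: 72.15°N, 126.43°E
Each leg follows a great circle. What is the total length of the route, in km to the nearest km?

Leg A→B: central angle 1.1599 rad, distance 7516.5 km.
Leg B→C: central angle 0.6019 rad, distance 3900.2 km.
Total: 7516.5 + 3900.2 ≈ 11417 km.

11417 km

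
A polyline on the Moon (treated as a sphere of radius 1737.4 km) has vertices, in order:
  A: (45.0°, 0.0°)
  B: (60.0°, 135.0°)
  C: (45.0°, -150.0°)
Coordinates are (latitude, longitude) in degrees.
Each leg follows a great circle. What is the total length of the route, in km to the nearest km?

Leg A→B: central angle 1.2000 rad, distance 2084.9 km.
Leg B→C: central angle 0.7900 rad, distance 1372.5 km.
Total: 2084.9 + 1372.5 ≈ 3457 km.

3457 km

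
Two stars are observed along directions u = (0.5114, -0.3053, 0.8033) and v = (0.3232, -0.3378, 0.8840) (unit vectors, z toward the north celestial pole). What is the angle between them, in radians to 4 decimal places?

u·v = 0.9785; |u| = 1.0000, |v| = 1.0000.
cos θ = (u·v)/(|u||v|) = 0.9785, so θ = 0.2077 rad.

0.2077 rad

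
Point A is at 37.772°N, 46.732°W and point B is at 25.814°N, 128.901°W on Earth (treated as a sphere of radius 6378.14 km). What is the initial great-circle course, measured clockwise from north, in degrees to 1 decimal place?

286.8°

With φ₁ = 0.6592, φ₂ = 0.4505, Δλ = -1.4341 rad, the forward-azimuth formula gives
θ = atan2( sin Δλ cos φ₂ , cos φ₁ sin φ₂ − sin φ₁ cos φ₂ cos Δλ ) = atan2(-0.8918, 0.2691) = -73.21°.
Adding 360° brings this into [0°, 360°): 286.8°.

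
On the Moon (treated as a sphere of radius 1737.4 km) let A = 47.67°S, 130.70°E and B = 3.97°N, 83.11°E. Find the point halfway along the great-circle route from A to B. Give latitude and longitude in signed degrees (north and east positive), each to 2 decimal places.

The central angle between A and B is δ = 1.1572 rad.
With f = 0.5, the slerp weights are sin((1−f)δ)/sin δ = 0.5972 and sin(fδ)/sin δ = 0.5972.
Weighted sum of the unit vectors: (0.5972)·(-0.4391,0.5105,-0.7393) + (0.5972)·(0.1197,0.9904,0.0692) = (-0.1908, 0.8964, -0.4002).
Converting back: φ = atan2(z, √(x²+y²)) = -23.59°, λ = atan2(y, x) = 102.02°.

-23.59°, 102.02°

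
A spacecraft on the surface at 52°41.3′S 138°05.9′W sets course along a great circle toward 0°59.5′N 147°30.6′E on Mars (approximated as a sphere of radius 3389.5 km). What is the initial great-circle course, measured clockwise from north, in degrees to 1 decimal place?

Δλ = -74.392° = -1.2984 rad.
y = sin Δλ · cos φ₂ = (-0.9631)(0.9999) = -0.9630
x = cos φ₁ sin φ₂ − sin φ₁ cos φ₂ cos Δλ = (0.6062)(0.0173) − (-0.7954)(0.9999)(0.2691) = 0.2245
θ = atan2(y, x) = -76.88°; adding 360° gives 283.1°.

283.1°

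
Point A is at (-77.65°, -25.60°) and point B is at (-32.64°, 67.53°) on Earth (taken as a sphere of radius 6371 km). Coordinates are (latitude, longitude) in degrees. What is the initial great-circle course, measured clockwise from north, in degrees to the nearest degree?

101°

With φ₁ = -1.3552, φ₂ = -0.5697, Δλ = 1.6254 rad, the forward-azimuth formula gives
θ = atan2( sin Δλ cos φ₂ , cos φ₁ sin φ₂ − sin φ₁ cos φ₂ cos Δλ ) = atan2(0.8408, -0.1603) = 100.79°.
So the initial bearing is 101°.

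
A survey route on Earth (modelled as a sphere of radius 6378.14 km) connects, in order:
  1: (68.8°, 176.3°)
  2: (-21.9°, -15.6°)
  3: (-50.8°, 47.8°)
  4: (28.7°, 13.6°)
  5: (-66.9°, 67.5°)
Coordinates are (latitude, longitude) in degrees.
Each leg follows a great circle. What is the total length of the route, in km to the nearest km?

Leg 1→2: central angle 2.3132 rad, distance 14753.9 km.
Leg 2→3: central angle 0.9865 rad, distance 6292.0 km.
Leg 3→4: central angle 1.4843 rad, distance 9467.2 km.
Leg 4→5: central angle 1.8121 rad, distance 11557.7 km.
Total: 14753.9 + 6292.0 + 9467.2 + 11557.7 ≈ 42071 km.

42071 km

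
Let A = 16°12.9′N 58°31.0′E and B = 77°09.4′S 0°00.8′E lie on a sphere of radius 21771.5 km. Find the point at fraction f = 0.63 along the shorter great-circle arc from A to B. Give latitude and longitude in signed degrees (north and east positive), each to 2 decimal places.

Central angle δ = 1.7322 rad. Interpolating on the sphere with fraction f = 0.63:
P = [sin((1−f)δ)·A + sin(fδ)·B] / sin δ = 0.6058·A + 0.8989·B in Cartesian coordinates,
giving P = (0.5036, 0.4961, -0.7073), i.e. latitude -45.01°, longitude 44.57°.

-45.01°, 44.57°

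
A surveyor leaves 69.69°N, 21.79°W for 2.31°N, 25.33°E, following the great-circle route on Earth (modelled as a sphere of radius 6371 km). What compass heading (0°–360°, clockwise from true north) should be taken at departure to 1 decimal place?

With φ₁ = 1.2163, φ₂ = 0.0403, Δλ = 0.8224 rad, the forward-azimuth formula gives
θ = atan2( sin Δλ cos φ₂ , cos φ₁ sin φ₂ − sin φ₁ cos φ₂ cos Δλ ) = atan2(0.7322, -0.6237) = 130.42°.
So the initial bearing is 130.4°.

130.4°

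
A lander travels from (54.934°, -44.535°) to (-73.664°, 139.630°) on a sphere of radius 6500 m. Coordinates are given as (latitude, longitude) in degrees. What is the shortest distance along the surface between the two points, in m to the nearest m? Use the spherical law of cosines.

With latitudes φ₁ = 54.934°, φ₂ = -73.664° and longitude difference Δλ = -175.835°:
cos c = sin φ₁ sin φ₂ + cos φ₁ cos φ₂ cos Δλ = (0.8185)(-0.9596) + (0.5745)(0.2813)(-0.9974) = -0.94662,
so c = arccos(-0.94662) = 2.81337 rad.
Distance = R·c = 6500 × 2.8134 ≈ 18287 m.

18287 m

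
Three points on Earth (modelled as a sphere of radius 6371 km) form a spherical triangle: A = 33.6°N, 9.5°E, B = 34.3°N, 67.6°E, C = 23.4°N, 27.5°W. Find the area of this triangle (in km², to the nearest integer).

Side lengths (central angles): a = 1.4137, b = 0.5912, c = 0.8292 rad; semiperimeter s = 1.4171.
By l'Huilier's theorem, tan(E/4) = √[tan(s/2) tan((s−a)/2) tan((s−b)/2) tan((s−c)/2)], giving spherical excess E = 0.0551 rad.
Area = E·R² = 0.0551 × (6371)² ≈ 2235985 km².

2235985 km²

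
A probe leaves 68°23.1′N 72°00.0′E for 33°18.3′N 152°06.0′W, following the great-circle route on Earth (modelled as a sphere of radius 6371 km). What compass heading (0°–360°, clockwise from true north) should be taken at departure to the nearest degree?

Δλ = 135.900° = 2.3719 rad.
y = sin Δλ · cos φ₂ = (0.6959)(0.8358) = 0.5816
x = cos φ₁ sin φ₂ − sin φ₁ cos φ₂ cos Δλ = (0.3684)(0.5491) − (0.9297)(0.8358)(-0.7181) = 0.7602
θ = atan2(y, x) = 37.42°, so the bearing is 37°.

37°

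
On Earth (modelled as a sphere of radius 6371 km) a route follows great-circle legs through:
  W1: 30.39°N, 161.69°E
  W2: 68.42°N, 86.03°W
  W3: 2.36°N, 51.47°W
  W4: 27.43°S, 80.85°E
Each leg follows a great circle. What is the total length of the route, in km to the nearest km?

29756 km

Leg W1→W2: central angle 1.2131 rad, distance 7728.5 km.
Leg W2→W3: central angle 1.2229 rad, distance 7791.0 km.
Leg W3→W4: central angle 2.2345 rad, distance 14236.0 km.
Total: 7728.5 + 7791.0 + 14236.0 ≈ 29756 km.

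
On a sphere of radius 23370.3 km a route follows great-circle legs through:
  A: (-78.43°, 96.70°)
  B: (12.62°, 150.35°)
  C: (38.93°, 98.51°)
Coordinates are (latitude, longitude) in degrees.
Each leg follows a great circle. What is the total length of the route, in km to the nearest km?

Leg A→B: central angle 1.6690 rad, distance 39004.9 km.
Leg B→C: central angle 0.9194 rad, distance 21486.0 km.
Total: 39004.9 + 21486.0 ≈ 60491 km.

60491 km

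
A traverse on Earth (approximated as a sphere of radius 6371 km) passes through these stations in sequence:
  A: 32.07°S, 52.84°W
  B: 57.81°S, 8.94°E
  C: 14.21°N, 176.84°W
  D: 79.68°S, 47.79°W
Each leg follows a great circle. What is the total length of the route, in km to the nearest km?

Leg A→B: central angle 0.8462 rad, distance 5391.4 km.
Leg B→C: central angle 2.3768 rad, distance 15142.8 km.
Leg C→D: central angle 1.9293 rad, distance 12291.8 km.
Total: 5391.4 + 15142.8 + 12291.8 ≈ 32826 km.

32826 km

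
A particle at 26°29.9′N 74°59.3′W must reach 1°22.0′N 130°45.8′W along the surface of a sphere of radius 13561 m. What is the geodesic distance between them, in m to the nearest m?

13983 m

In radians: φ₁ = 0.4625, φ₂ = 0.0239, Δλ = -55.775° = -0.9735 rad.
cos c = sin φ₁ sin φ₂ + cos φ₁ cos φ₂ cos Δλ = (0.4462)(0.0239) + (0.8949)(0.9997)(0.5624) = 0.51386,
so c = arccos(0.51386) = 1.03112 rad.
Distance = R·c = 13561 × 1.0311 ≈ 13983 m.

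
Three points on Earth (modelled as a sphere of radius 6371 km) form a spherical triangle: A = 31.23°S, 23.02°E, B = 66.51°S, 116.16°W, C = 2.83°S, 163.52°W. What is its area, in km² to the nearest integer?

Side lengths (central angles): a = 1.2504, b = 2.5373, c = 1.3515 rad; semiperimeter s = 2.5696.
By l'Huilier's theorem, tan(E/4) = √[tan(s/2) tan((s−a)/2) tan((s−b)/2) tan((s−c)/2)], giving spherical excess E = 0.6826 rad.
Area = E·R² = 0.6826 × (6371)² ≈ 27705137 km².

27705137 km²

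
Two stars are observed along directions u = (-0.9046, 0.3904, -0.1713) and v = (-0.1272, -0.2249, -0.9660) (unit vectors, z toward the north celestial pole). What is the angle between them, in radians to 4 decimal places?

1.3768 rad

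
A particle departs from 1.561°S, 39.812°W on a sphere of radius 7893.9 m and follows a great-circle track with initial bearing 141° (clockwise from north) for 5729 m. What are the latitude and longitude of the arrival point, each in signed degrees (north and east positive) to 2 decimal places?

-32.41°, -10.16°

Angular distance δ = d/R = 5729/7893.9 = 0.72575 rad; initial bearing θ = 2.4609 rad.
sin φ₂ = sin φ₁ cos δ + cos φ₁ sin δ cos θ = (-0.0272)(0.7480) + (0.9996)(0.6637)(-0.7771) = -0.5360, so φ₂ = -32.41°.
Δλ = atan2(sin θ sin δ cos φ₁, cos δ − sin φ₁ sin φ₂) = atan2(0.4175, 0.7334) = 29.653°.
λ₂ = -39.812° + 29.653° = -10.16°.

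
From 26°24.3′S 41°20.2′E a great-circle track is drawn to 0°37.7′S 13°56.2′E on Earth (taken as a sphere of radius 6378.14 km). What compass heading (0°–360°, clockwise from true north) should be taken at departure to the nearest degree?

310°

With φ₁ = -0.4609, φ₂ = -0.0110, Δλ = -0.4782 rad, the forward-azimuth formula gives
θ = atan2( sin Δλ cos φ₂ , cos φ₁ sin φ₂ − sin φ₁ cos φ₂ cos Δλ ) = atan2(-0.4602, 0.3850) = -50.08°.
Adding 360° brings this into [0°, 360°): 310°.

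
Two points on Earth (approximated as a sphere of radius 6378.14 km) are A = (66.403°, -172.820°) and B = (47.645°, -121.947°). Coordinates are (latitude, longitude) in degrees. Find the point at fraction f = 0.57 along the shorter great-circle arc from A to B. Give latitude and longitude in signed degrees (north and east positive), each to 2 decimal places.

57.99°, -137.20°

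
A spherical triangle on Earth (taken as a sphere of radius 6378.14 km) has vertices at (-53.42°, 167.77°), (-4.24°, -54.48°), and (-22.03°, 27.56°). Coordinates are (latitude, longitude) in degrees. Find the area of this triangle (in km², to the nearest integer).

Side lengths (central angles): a = 1.4144, b = 1.6944, c = 1.9612 rad; semiperimeter s = 2.5350.
By l'Huilier's theorem, tan(E/4) = √[tan(s/2) tan((s−a)/2) tan((s−b)/2) tan((s−c)/2)], giving spherical excess E = 1.8996 rad.
Area = E·R² = 1.8996 × (6378.14)² ≈ 77276040 km².

77276040 km²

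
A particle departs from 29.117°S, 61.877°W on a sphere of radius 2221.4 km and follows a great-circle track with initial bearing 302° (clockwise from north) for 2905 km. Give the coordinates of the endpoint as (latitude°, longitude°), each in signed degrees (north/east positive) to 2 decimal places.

Angular distance δ = d/R = 2905/2221.4 = 1.30773 rad; initial bearing θ = 5.2709 rad.
sin φ₂ = sin φ₁ cos δ + cos φ₁ sin δ cos θ = (-0.4866)(0.2600) + (0.8736)(0.9656)(0.5299) = 0.3205, so φ₂ = 18.69°.
Δλ = atan2(sin θ sin δ cos φ₁, cos δ − sin φ₁ sin φ₂) = atan2(-0.7154, 0.4160) = -59.823°.
λ₂ = -61.877° − 59.823° = -121.70°.

18.69°, -121.70°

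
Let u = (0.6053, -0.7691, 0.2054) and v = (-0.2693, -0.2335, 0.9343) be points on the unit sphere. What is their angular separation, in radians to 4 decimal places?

u·v = 0.2085; |u| = 1.0000, |v| = 1.0000.
cos θ = (u·v)/(|u||v|) = 0.2085, so θ = 1.3608 rad.

1.3608 rad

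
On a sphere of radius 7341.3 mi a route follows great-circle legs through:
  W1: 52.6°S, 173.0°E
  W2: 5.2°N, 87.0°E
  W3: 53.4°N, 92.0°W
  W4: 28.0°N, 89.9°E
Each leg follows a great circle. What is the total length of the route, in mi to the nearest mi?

Leg W1→W2: central angle 1.6006 rad, distance 11750.5 mi.
Leg W2→W3: central angle 2.1187 rad, distance 15554.2 mi.
Leg W3→W4: central angle 1.7206 rad, distance 12631.5 mi.
Total: 11750.5 + 15554.2 + 12631.5 ≈ 39936 mi.

39936 mi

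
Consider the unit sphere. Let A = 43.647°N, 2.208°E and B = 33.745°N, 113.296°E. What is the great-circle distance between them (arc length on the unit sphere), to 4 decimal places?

Let φ₁ = 0.7618 rad, φ₂ = 0.5890 rad, and Δλ = 1.9389 rad.
cos c = sin φ₁ sin φ₂ + cos φ₁ cos φ₂ cos Δλ = (0.6902)(0.5555) + (0.7236)(0.8315)(-0.3598) = 0.16692,
so c = arccos(0.16692) = 1.40309 rad.
On the unit sphere the arc length equals the central angle: 1.4031.

1.4031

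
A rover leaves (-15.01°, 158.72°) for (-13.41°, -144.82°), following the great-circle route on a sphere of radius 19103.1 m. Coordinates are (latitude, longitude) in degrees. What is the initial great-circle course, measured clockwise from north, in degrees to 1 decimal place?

96.0°

With φ₁ = -0.2620, φ₂ = -0.2340, Δλ = 0.9854 rad, the forward-azimuth formula gives
θ = atan2( sin Δλ cos φ₂ , cos φ₁ sin φ₂ − sin φ₁ cos φ₂ cos Δλ ) = atan2(0.8108, -0.0848) = 95.97°.
So the initial bearing is 96.0°.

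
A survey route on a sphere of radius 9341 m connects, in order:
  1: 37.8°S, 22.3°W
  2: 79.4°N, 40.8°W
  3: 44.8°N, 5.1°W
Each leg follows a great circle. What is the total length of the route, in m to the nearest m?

Leg 1→2: central angle 2.0540 rad, distance 19186.3 m.
Leg 2→3: central angle 0.6458 rad, distance 6032.6 m.
Total: 19186.3 + 6032.6 ≈ 25219 m.

25219 m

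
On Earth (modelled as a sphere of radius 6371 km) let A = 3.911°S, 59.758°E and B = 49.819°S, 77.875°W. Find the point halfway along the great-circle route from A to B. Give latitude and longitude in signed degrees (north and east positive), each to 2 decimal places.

The central angle between A and B is δ = 2.0081 rad.
With f = 0.5, the slerp weights are sin((1−f)δ)/sin δ = 0.9313 and sin(fδ)/sin δ = 0.9313.
Weighted sum of the unit vectors: (0.9313)·(0.5025,0.8619,-0.0682) + (0.9313)·(0.1355,-0.6308,-0.7640) = (0.5942, 0.2152, -0.7750).
Converting back: φ = atan2(z, √(x²+y²)) = -50.81°, λ = atan2(y, x) = 19.91°.

-50.81°, 19.91°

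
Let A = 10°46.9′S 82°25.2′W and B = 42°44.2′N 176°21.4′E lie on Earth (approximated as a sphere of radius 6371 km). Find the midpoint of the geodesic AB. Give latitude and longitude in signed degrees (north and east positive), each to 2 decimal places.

23.96°, -123.06°

The central angle between A and B is δ = 1.8415 rad.
With f = 0.5, the slerp weights are sin((1−f)δ)/sin δ = 0.8261 and sin(fδ)/sin δ = 0.8261.
Weighted sum of the unit vectors: (0.8261)·(0.1296,-0.9738,-0.1871) + (0.8261)·(-0.7330,0.0467,0.6786) = (-0.4985, -0.7659, 0.4061).
Converting back: φ = atan2(z, √(x²+y²)) = 23.96°, λ = atan2(y, x) = -123.06°.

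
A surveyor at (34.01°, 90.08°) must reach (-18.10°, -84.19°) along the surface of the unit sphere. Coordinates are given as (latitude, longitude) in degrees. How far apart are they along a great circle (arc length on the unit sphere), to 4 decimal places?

2.8499

In radians: φ₁ = 0.5936, φ₂ = -0.3159, Δλ = -174.270° = -3.0416 rad.
Haversine: a = sin²(Δφ/2) + cos φ₁ cos φ₂ sin²(Δλ/2) = 0.1929 + (0.8289)(0.9505)(0.9975) = 0.97888.
Central angle c = 2·arcsin(√a) = 2.84989 rad.
On the unit sphere the arc length equals the central angle: 2.8499.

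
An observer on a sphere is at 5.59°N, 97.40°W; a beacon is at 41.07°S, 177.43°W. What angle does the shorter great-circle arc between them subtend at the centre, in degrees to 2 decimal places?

86.22°

With latitudes φ₁ = 5.590°, φ₂ = -41.070° and longitude difference Δλ = -80.030°:
cos c = sin φ₁ sin φ₂ + cos φ₁ cos φ₂ cos Δλ = (0.0974)(-0.6570) + (0.9952)(0.7539)(0.1731) = 0.06591,
so c = arccos(0.06591) = 1.50484 rad.
So the angular separation is 86.22°.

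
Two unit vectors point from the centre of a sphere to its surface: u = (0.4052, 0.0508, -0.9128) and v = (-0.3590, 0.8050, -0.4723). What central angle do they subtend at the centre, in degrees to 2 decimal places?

u·v = 0.3265; |u| = 1.0000, |v| = 1.0000.
cos θ = (u·v)/(|u||v|) = 0.3266, so θ = 70.94°.

70.94°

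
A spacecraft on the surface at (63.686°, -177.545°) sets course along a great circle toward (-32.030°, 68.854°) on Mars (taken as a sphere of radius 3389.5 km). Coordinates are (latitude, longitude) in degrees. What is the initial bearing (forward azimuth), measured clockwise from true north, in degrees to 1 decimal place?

275.1°

With φ₁ = 1.1115, φ₂ = -0.5590, Δλ = -1.9827 rad, the forward-azimuth formula gives
θ = atan2( sin Δλ cos φ₂ , cos φ₁ sin φ₂ − sin φ₁ cos φ₂ cos Δλ ) = atan2(-0.7769, 0.0691) = -84.91°.
Adding 360° brings this into [0°, 360°): 275.1°.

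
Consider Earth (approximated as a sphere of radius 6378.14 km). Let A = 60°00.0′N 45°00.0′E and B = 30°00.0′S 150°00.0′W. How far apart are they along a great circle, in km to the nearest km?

Let φ₁ = 1.0472 rad, φ₂ = -0.5236 rad, and Δλ = 2.8798 rad.
cos c = sin φ₁ sin φ₂ + cos φ₁ cos φ₂ cos Δλ = (0.8660)(-0.5000) + (0.5000)(0.8660)(-0.9659) = -0.85127,
so c = arccos(-0.85127) = 2.58920 rad.
Distance = R·c = 6378.14 × 2.5892 ≈ 16514 km.

16514 km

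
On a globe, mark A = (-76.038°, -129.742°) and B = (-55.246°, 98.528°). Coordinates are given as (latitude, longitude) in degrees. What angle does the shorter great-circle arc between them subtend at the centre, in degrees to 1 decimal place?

45.1°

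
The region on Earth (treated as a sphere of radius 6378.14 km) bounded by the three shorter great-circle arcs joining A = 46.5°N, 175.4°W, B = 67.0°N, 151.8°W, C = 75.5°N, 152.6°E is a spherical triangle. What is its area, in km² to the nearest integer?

2845371 km²

Side lengths (central angles): a = 0.3287, b = 0.5578, c = 0.4173 rad; semiperimeter s = 0.6519.
By l'Huilier's theorem, tan(E/4) = √[tan(s/2) tan((s−a)/2) tan((s−b)/2) tan((s−c)/2)], giving spherical excess E = 0.0699 rad.
Area = E·R² = 0.0699 × (6378.14)² ≈ 2845371 km².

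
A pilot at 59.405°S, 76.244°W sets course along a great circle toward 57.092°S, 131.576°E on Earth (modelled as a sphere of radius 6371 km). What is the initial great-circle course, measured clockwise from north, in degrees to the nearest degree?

197°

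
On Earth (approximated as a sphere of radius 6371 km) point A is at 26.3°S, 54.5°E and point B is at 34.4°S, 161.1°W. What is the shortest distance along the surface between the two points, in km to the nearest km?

12293 km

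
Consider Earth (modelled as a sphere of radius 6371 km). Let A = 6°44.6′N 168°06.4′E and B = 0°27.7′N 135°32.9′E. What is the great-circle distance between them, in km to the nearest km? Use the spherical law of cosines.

3678 km

In radians: φ₁ = 0.1177, φ₂ = 0.0081, Δλ = -32.558° = -0.5683 rad.
cos c = sin φ₁ sin φ₂ + cos φ₁ cos φ₂ cos Δλ = (0.1174)(0.0081) + (0.9931)(1.0000)(0.8428) = 0.83793,
so c = arccos(0.83793) = 0.57731 rad.
Distance = R·c = 6371 × 0.5773 ≈ 3678 km.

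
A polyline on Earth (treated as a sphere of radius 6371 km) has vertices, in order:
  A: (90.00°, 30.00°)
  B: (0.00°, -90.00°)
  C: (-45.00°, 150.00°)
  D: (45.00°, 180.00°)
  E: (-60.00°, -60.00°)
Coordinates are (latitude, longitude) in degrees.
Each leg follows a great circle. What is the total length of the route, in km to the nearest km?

48553 km

Leg A→B: central angle 1.5708 rad, distance 10007.5 km.
Leg B→C: central angle 1.9322 rad, distance 12309.8 km.
Leg C→D: central angle 1.6378 rad, distance 10434.6 km.
Leg D→E: central angle 2.4802 rad, distance 15801.5 km.
Total: 10007.5 + 12309.8 + 10434.6 + 15801.5 ≈ 48553 km.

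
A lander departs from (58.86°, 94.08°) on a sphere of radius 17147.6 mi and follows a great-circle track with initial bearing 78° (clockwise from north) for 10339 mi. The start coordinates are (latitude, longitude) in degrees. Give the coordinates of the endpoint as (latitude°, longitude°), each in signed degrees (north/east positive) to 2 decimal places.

Angular distance δ = d/R = 10339/17147.6 = 0.60294 rad; initial bearing θ = 1.3614 rad.
sin φ₂ = sin φ₁ cos δ + cos φ₁ sin δ cos θ = (0.8559)(0.8237) + (0.5171)(0.5671)(0.2079) = 0.7660, so φ₂ = 49.99°.
Δλ = atan2(sin θ sin δ cos φ₁, cos δ − sin φ₁ sin φ₂) = atan2(0.2868, 0.1681) = 59.630°.
λ₂ = 94.080° + 59.630° = 153.71°.

49.99°, 153.71°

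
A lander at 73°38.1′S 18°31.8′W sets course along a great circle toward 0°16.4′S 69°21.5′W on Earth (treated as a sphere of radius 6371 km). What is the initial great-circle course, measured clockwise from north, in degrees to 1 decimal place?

308.0°

Δλ = -50.828° = -0.8871 rad.
y = sin Δλ · cos φ₂ = (-0.7753)(1.0000) = -0.7752
x = cos φ₁ sin φ₂ − sin φ₁ cos φ₂ cos Δλ = (0.2818)(-0.0048) − (-0.9595)(1.0000)(0.6316) = 0.6047
θ = atan2(y, x) = -52.05°; adding 360° gives 308.0°.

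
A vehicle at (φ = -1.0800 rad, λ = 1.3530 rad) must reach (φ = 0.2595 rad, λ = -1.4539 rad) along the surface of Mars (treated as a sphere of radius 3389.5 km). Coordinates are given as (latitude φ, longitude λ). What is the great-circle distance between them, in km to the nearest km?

In radians: φ₁ = -1.0800, φ₂ = 0.2595, Δλ = -160.824° = -2.8069 rad.
cos c = sin φ₁ sin φ₂ + cos φ₁ cos φ₂ cos Δλ = (-0.8820)(0.2566) + (0.4713)(0.9665)(-0.9445) = -0.65658,
so c = arccos(-0.65658) = 2.28707 rad.
Distance = R·c = 3389.5 × 2.2871 ≈ 7752 km.

7752 km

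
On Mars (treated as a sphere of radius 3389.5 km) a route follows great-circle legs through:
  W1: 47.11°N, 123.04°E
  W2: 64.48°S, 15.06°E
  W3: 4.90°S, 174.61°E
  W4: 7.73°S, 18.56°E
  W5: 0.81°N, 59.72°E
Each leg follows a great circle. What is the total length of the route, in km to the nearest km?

26184 km

Leg W1→W2: central angle 2.4214 rad, distance 8207.4 km.
Leg W2→W3: central angle 1.9019 rad, distance 6446.6 km.
Leg W3→W4: central angle 2.6699 rad, distance 9049.6 km.
Leg W4→W5: central angle 0.7317 rad, distance 2480.0 km.
Total: 8207.4 + 6446.6 + 9049.6 + 2480.0 ≈ 26184 km.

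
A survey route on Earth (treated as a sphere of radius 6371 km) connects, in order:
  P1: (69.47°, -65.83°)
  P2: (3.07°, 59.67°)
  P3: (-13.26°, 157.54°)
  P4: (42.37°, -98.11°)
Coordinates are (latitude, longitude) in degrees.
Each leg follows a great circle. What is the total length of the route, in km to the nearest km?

34094 km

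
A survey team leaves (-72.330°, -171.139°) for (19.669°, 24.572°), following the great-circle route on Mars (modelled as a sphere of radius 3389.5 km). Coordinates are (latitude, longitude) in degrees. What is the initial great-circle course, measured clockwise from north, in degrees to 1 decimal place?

198.5°

With φ₁ = -1.2624, φ₂ = 0.3433, Δλ = -2.8674 rad, the forward-azimuth formula gives
θ = atan2( sin Δλ cos φ₂ , cos φ₁ sin φ₂ − sin φ₁ cos φ₂ cos Δλ ) = atan2(-0.2550, -0.7615) = -161.49°.
Adding 360° brings this into [0°, 360°): 198.5°.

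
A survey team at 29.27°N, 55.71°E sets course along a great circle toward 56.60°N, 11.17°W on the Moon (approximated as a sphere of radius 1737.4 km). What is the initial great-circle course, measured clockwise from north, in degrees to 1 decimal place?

With φ₁ = 0.5109, φ₂ = 0.9879, Δλ = -1.1673 rad, the forward-azimuth formula gives
θ = atan2( sin Δλ cos φ₂ , cos φ₁ sin φ₂ − sin φ₁ cos φ₂ cos Δλ ) = atan2(-0.5063, 0.6226) = -39.12°.
Adding 360° brings this into [0°, 360°): 320.9°.

320.9°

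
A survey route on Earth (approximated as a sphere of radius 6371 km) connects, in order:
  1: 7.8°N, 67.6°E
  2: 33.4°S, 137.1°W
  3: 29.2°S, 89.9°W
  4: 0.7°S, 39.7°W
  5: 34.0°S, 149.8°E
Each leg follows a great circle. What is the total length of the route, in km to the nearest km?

Leg 1→2: central angle 2.5430 rad, distance 16201.8 km.
Leg 2→3: central angle 0.7018 rad, distance 4470.9 km.
Leg 3→4: central angle 0.9707 rad, distance 6184.6 km.
Leg 4→5: central angle 2.5163 rad, distance 16031.2 km.
Total: 16201.8 + 4470.9 + 6184.6 + 16031.2 ≈ 42888 km.

42888 km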